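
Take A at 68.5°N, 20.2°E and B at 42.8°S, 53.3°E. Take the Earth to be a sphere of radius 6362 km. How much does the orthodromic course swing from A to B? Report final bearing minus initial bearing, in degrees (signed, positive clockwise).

+13.4°

Initial bearing θ₁ = atan2(sin Δλ cos φ₂, cos φ₁ sin φ₂ − sin φ₁ cos φ₂ cos Δλ) = 153.98°
Final bearing θ₂ = (initial bearing from the destination back to the start) + 180° = 167.34°
Δθ = θ₂ − θ₁ = +13.4°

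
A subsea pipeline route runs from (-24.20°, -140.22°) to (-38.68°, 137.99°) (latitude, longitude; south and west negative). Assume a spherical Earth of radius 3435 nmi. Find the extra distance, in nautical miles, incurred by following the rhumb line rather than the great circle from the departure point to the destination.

115 nmi

Great circle: cos σ = sin φ₁ sin φ₂ + cos φ₁ cos φ₂ cos Δλ,  σ = 1.2048 rad → d_gc = 4138.5 nmi
Rhumb line: Δψ = -0.2976, q = Δφ/Δψ = 0.8492, d_rh = R√(Δφ²+q²Δλ²) = 4253.6 nmi
Excess = 4253.6 − 4138.5 = 115.1 ≈ 115 nmi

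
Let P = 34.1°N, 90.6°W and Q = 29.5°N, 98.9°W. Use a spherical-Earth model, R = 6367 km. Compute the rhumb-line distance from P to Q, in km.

936 km

Rhumb course C = atan2(Δλ, Δψ) with Δψ = ln[tan(π/4+φ₂/2)/tan(π/4+φ₁/2)] = -0.0945, Δλ = -0.1449 → C = 236.88°
d = R·|Δφ| / |cos C| = 6367·0.08029 / 0.54641 = 936 km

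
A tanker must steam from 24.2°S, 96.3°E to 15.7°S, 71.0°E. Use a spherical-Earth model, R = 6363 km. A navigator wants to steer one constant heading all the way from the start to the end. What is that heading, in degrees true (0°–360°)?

Δψ = ln[tan(π/4+φ₂/2)/tan(π/4+φ₁/2)] = +0.1580
Δλ = -0.4416 rad (taken the short way round)
course = atan2(Δλ, Δψ) = 289.69°

289.7°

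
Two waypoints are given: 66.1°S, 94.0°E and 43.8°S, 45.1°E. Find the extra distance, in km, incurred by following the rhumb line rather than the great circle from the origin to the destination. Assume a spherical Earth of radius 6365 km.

Great circle: cos σ = sin φ₁ sin φ₂ + cos φ₁ cos φ₂ cos Δλ,  σ = 0.6006 rad → d_gc = 3822.5 km
Rhumb line: Δψ = +0.7008, q = Δφ/Δψ = 0.5554, d_rh = R√(Δφ²+q²Δλ²) = 3903.8 km
Excess = 3903.8 − 3822.5 = 81.3 ≈ 81 km

81 km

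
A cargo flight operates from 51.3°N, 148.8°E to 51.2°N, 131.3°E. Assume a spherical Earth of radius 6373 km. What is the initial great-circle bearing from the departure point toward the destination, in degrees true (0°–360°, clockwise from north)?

276.3°

θ = atan2( sin Δλ·cos φ₂ ,  cos φ₁ sin φ₂ − sin φ₁ cos φ₂ cos Δλ )
  = atan2(-0.1884, +0.0209) = 276.33°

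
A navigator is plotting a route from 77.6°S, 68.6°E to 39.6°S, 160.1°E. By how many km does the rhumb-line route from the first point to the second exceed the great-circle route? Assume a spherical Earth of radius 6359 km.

486 km

Great circle: cos σ = sin φ₁ sin φ₂ + cos φ₁ cos φ₂ cos Δλ,  σ = 0.9043 rad → d_gc = 5750.5 km
Rhumb line: Δψ = +1.4659, q = Δφ/Δψ = 0.4524, d_rh = R√(Δφ²+q²Δλ²) = 6236.6 km
Excess = 6236.6 − 5750.5 = 486.1 ≈ 486 km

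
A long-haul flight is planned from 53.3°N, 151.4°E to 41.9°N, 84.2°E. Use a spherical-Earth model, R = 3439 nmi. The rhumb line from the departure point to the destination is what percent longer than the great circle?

Great circle: σ = 0.7844 rad → d_gc = Rσ = 2697.5 nmi
Rhumb: Δφ = -0.1990, Δλ = -1.1729, Δψ = -0.2967, q = Δφ/Δψ = 0.6705 → d_rh = R√(Δφ²+q²Δλ²) = 2789.7 nmi
Excess = (2789.7 − 2697.5) / 2697.5 = 92.2 / 2697.5 = 3.42% ≈ 3.4%

3.4%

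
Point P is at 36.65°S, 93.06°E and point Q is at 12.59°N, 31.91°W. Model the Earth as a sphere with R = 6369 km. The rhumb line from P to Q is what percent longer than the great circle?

Great circle: σ = 2.1882 rad → d_gc = Rσ = 13936.4 km
Rhumb: Δφ = +0.8594, Δλ = -2.1811, Δψ = +0.9099, q = Δφ/Δψ = 0.9445 → d_rh = R√(Δφ²+q²Δλ²) = 14216.8 km
Excess = (14216.8 − 13936.4) / 13936.4 = 280.4 / 13936.4 = 2.01% ≈ 2.0%

2.0%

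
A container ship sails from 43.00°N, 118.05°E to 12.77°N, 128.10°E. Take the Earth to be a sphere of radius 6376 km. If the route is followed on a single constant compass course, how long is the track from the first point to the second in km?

Rhumb course C = atan2(Δλ, Δψ) with Δψ = ln[tan(π/4+φ₂/2)/tan(π/4+φ₁/2)] = -0.6081, Δλ = +0.1754 → C = 163.91°
d = R·|Δφ| / |cos C| = 6376·0.52761 / 0.96083 = 3501 km

3501 km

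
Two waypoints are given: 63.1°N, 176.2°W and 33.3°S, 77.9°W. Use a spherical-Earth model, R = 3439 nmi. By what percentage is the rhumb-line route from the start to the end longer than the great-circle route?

Great circle: σ = 2.1462 rad → d_gc = Rσ = 7380.9 nmi
Rhumb: Δφ = -1.6825, Δλ = +1.7157, Δψ = -2.0476, q = Δφ/Δψ = 0.8217 → d_rh = R√(Δφ²+q²Δλ²) = 7548.7 nmi
Excess = (7548.7 − 7380.9) / 7380.9 = 167.8 / 7380.9 = 2.27% ≈ 2.3%

2.3%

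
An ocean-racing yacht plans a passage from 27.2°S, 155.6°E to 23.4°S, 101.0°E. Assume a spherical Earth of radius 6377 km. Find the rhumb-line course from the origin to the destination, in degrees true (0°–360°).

274.4°

Δψ = ln[tan(π/4+φ₂/2)/tan(π/4+φ₁/2)] = +0.0734
Δλ = -0.9529 rad (taken the short way round)
course = atan2(Δλ, Δψ) = 274.40°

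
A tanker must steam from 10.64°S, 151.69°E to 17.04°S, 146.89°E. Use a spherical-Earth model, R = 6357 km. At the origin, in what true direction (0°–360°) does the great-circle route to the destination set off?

N = sin Δλ·cos φ₂ = -0.0800;  D = cos φ₁ sin φ₂ − sin φ₁ cos φ₂ cos Δλ = -0.1121
initial course = atan2(N, D) = 215.52°

215.5°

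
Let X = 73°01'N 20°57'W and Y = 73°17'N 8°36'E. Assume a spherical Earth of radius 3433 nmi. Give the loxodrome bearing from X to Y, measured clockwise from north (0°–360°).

Meridional parts: M(φ₁)=+1.9018, M(φ₂)=+1.9178 → ΔM = +0.0161;  Δλ = +0.5157 rad
tan C = Δλ / ΔM = +32.1202 → C = 88.22°

88.2°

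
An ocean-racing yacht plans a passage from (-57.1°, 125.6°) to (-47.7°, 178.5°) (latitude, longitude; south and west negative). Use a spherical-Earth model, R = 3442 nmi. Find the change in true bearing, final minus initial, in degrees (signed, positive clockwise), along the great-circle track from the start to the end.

Initial bearing θ₁ = atan2(sin Δλ cos φ₂, cos φ₁ sin φ₂ − sin φ₁ cos φ₂ cos Δλ) = 96.47°
Final bearing θ₂ = (initial bearing from the destination back to the start) + 180° = 53.32°
Δθ = θ₂ − θ₁ = -43.2°

-43.2°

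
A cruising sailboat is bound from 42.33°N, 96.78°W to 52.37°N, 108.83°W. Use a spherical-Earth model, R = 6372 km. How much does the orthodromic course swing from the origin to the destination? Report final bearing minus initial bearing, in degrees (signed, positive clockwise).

Initial bearing θ₁ = atan2(sin Δλ cos φ₂, cos φ₁ sin φ₂ − sin φ₁ cos φ₂ cos Δλ) = 325.20°
Final bearing θ₂ = (initial bearing from the destination back to the start) + 180° = 316.29°
Δθ = θ₂ − θ₁ = -8.9°

-8.9°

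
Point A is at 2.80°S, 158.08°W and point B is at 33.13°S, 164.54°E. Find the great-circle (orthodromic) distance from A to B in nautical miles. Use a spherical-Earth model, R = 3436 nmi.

cos σ = sin φ₁ sin φ₂ + cos φ₁ cos φ₂ cos Δλ
      = sin(-2.80°)sin(-33.13°) + cos(-2.80°)cos(-33.13°)cos(-37.38°) = 0.6914
σ = 46.263° → d = Rσ = 3436·0.80744 = 2774 nmi

2774 nmi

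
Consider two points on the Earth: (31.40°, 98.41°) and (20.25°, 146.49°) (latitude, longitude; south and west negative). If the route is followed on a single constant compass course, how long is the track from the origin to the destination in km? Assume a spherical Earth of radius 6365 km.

Rhumb course C = atan2(Δλ, Δψ) with Δψ = ln[tan(π/4+φ₂/2)/tan(π/4+φ₁/2)] = -0.2167, Δλ = +0.8392 → C = 104.48°
d = R·|Δφ| / |cos C| = 6365·0.19460 / 0.25003 = 4954 km

4954 km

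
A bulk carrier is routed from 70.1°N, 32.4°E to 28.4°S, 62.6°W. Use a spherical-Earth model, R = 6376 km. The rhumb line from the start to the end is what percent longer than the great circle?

3.3%

Great circle: σ = 2.0639 rad → d_gc = Rσ = 13159.1 km
Rhumb: Δφ = -1.7191, Δλ = -1.6581, Δψ = -2.2578, q = Δφ/Δψ = 0.7614 → d_rh = R√(Δφ²+q²Δλ²) = 13599.4 km
Excess = (13599.4 − 13159.1) / 13159.1 = 440.3 / 13159.1 = 3.346% ≈ 3.3%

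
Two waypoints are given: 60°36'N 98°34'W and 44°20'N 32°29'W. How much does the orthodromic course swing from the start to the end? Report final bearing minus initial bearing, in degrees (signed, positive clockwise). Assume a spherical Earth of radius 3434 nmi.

+55.0°

At departure: θ₁ = atan2(sin Δλ cos φ₂, cos φ₁ sin φ₂ − sin φ₁ cos φ₂ cos Δλ) = 82.13°
At arrival: θ₂ = atan2(sin Δλ cos φ₁, −cos φ₂ sin φ₁ + sin φ₂ cos φ₁ cos Δλ) = 137.17°
Δθ = θ₂ − θ₁ = +55.0°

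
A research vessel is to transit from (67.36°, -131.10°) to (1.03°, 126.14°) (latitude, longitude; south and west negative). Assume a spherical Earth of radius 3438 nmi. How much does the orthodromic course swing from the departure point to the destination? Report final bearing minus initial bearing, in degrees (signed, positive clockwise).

-80.1°

Initial bearing θ₁ = atan2(sin Δλ cos φ₂, cos φ₁ sin φ₂ − sin φ₁ cos φ₂ cos Δλ) = 282.19°
Final bearing θ₂ = (initial bearing from the destination back to the start) + 180° = 202.11°
Δθ = θ₂ − θ₁ = -80.1°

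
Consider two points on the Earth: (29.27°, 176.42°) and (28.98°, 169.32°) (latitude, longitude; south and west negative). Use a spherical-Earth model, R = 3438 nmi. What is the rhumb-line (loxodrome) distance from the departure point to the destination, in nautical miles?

373 nmi

Δψ = ln[tan(π/4+φ₂/2)/tan(π/4+φ₁/2)] = -0.0058;  Δφ = -0.0051 rad,  Δλ = -0.1239 rad
q = Δφ/Δψ = 0.8736
d = R·√(Δφ² + q²Δλ²) = 3438·0.10837 = 373 nmi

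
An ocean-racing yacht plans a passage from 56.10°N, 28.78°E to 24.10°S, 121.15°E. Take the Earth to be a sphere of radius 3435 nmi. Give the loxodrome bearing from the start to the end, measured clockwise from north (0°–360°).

135.2°

Meridional parts: M(φ₁)=+1.1882, M(φ₂)=-0.4336 → ΔM = -1.6218;  Δλ = +1.6122 rad
tan C = Δλ / ΔM = -0.9941 → C = 135.17°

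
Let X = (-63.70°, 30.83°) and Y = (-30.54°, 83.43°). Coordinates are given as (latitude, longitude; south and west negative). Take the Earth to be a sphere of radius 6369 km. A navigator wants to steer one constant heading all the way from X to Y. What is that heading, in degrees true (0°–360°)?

Meridional parts: M(φ₁)=-1.4540, M(φ₂)=-0.5602 → ΔM = +0.8938;  Δλ = +0.9180 rad
tan C = Δλ / ΔM = +1.0271 → C = 45.77°

45.8°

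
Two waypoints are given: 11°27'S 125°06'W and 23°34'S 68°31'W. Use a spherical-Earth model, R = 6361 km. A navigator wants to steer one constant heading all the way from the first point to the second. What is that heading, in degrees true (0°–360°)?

102.7°

Δψ = ln[tan(π/4+φ₂/2)/tan(π/4+φ₁/2)] = -0.2222
Δλ = +0.9876 rad (taken the short way round)
course = atan2(Δλ, Δψ) = 102.68°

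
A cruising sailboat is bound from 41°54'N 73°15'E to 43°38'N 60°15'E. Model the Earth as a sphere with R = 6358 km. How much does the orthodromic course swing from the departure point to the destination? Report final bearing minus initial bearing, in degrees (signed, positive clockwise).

Initial bearing θ₁ = atan2(sin Δλ cos φ₂, cos φ₁ sin φ₂ − sin φ₁ cos φ₂ cos Δλ) = 284.67°
Final bearing θ₂ = (initial bearing from the destination back to the start) + 180° = 275.83°
Δθ = θ₂ − θ₁ = -8.8°

-8.8°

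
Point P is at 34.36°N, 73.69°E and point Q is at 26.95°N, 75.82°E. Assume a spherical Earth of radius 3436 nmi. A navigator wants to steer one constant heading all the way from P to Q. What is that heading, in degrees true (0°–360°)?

166.1°

Δψ = ln[tan(π/4+φ₂/2)/tan(π/4+φ₁/2)] = -0.1505
Δλ = +0.0372 rad (taken the short way round)
course = atan2(Δλ, Δψ) = 166.13°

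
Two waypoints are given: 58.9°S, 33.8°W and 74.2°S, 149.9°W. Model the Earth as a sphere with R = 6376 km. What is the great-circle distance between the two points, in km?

cos σ = sin φ₁ sin φ₂ + cos φ₁ cos φ₂ cos Δλ
      = sin(-58.90°)sin(-74.20°) + cos(-58.90°)cos(-74.20°)cos(-116.10°) = 0.7620
σ = 40.355° → d = Rσ = 6376·0.70434 = 4491 km

4491 km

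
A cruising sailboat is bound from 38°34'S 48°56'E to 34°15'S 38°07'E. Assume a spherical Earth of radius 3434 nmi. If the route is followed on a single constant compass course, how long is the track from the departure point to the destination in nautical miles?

582 nmi

Δψ = ln[tan(π/4+φ₂/2)/tan(π/4+φ₁/2)] = +0.0937;  Δφ = +0.0753 rad,  Δλ = -0.1888 rad
q = Δφ/Δψ = 0.8044
d = R·√(Δφ² + q²Δλ²) = 3434·0.16952 = 582 nmi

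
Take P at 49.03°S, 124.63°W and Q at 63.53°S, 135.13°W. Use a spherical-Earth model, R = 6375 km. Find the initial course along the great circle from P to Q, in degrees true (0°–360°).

197.6°

θ = atan2( sin Δλ·cos φ₂ ,  cos φ₁ sin φ₂ − sin φ₁ cos φ₂ cos Δλ )
  = atan2(-0.0812, -0.2560) = 197.60°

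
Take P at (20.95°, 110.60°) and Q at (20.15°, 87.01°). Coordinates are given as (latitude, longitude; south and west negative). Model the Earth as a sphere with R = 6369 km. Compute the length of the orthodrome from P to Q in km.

2455 km

cos σ = sin φ₁ sin φ₂ + cos φ₁ cos φ₂ cos Δλ
      = sin(20.95°)sin(20.15°) + cos(20.95°)cos(20.15°)cos(-23.59°) = 0.9266
σ = 22.084° → d = Rσ = 6369·0.38543 = 2455 km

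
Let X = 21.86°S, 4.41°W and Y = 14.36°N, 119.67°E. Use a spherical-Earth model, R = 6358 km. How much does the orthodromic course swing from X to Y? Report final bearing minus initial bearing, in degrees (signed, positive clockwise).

At departure: θ₁ = atan2(sin Δλ cos φ₂, cos φ₁ sin φ₂ − sin φ₁ cos φ₂ cos Δλ) = 88.00°
At arrival: θ₂ = atan2(sin Δλ cos φ₁, −cos φ₂ sin φ₁ + sin φ₂ cos φ₁ cos Δλ) = 73.22°
Δθ = θ₂ − θ₁ = -14.8°

-14.8°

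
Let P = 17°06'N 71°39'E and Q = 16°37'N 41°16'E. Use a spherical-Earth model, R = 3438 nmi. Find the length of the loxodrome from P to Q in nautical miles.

1745 nmi

Δψ = ln[tan(π/4+φ₂/2)/tan(π/4+φ₁/2)] = -0.0088;  Δφ = -0.0084 rad,  Δλ = -0.5303 rad
q = Δφ/Δψ = 0.9570
d = R·√(Δφ² + q²Δλ²) = 3438·0.50757 = 1745 nmi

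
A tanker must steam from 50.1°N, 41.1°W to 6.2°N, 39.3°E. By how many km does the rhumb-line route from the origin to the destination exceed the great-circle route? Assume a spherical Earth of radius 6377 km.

Great circle: cos σ = sin φ₁ sin φ₂ + cos φ₁ cos φ₂ cos Δλ,  σ = 1.3804 rad → d_gc = 8803.1 km
Rhumb line: Δψ = -0.9050, q = Δφ/Δψ = 0.8466, d_rh = R√(Δφ²+q²Δλ²) = 9015.1 km
Excess = 9015.1 − 8803.1 = 212.0 ≈ 212 km

212 km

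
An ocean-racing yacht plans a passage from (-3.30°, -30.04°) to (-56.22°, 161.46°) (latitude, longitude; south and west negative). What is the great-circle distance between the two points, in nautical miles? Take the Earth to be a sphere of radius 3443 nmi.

7195 nmi

cos σ = sin φ₁ sin φ₂ + cos φ₁ cos φ₂ cos Δλ
      = sin(-3.30°)sin(-56.22°) + cos(-3.30°)cos(-56.22°)cos(-168.50°) = -0.4961
σ = 119.742° → d = Rσ = 3443·2.08989 = 7195 nmi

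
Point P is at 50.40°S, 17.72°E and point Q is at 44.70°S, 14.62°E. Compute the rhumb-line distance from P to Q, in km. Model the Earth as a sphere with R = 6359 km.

674 km

Δψ = ln[tan(π/4+φ₂/2)/tan(π/4+φ₁/2)] = +0.1476;  Δφ = +0.0995 rad,  Δλ = -0.0541 rad
q = Δφ/Δψ = 0.6740
d = R·√(Δφ² + q²Δλ²) = 6359·0.10596 = 674 km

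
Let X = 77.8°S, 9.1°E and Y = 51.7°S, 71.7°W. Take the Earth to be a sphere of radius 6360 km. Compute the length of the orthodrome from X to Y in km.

cos σ = sin φ₁ sin φ₂ + cos φ₁ cos φ₂ cos Δλ
      = sin(-77.80°)sin(-51.70°) + cos(-77.80°)cos(-51.70°)cos(-80.80°) = 0.7880
σ = 38.002° → d = Rσ = 6360·0.66325 = 4218 km

4218 km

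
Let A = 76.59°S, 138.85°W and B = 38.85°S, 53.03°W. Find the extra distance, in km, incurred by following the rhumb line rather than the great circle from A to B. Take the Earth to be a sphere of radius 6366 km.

Great circle: cos σ = sin φ₁ sin φ₂ + cos φ₁ cos φ₂ cos Δλ,  σ = 0.8978 rad → d_gc = 5715.28 km
Rhumb line: Δψ = +1.4039, q = Δφ/Δψ = 0.4692, d_rh = R√(Δφ²+q²Δλ²) = 6131.77 km
Excess = 6131.77 − 5715.28 = 416.49 ≈ 416 km

416 km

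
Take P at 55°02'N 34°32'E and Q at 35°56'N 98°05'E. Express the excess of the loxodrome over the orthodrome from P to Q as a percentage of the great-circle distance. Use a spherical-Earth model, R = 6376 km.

2.9%

Great circle: σ = 0.8126 rad → d_gc = Rσ = 5181.2 km
Rhumb: Δφ = -0.3334, Δλ = +1.1092, Δψ = -0.4824, q = Δφ/Δψ = 0.6910 → d_rh = R√(Δφ²+q²Δλ²) = 5329.1 km
Excess = (5329.1 − 5181.2) / 5181.2 = 147.9 / 5181.2 = 2.855% ≈ 2.9%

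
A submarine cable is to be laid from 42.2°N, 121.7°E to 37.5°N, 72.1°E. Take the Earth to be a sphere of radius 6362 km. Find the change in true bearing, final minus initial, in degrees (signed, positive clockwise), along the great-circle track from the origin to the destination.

-33.0°

Initial bearing θ₁ = atan2(sin Δλ cos φ₂, cos φ₁ sin φ₂ − sin φ₁ cos φ₂ cos Δλ) = 279.91°
Final bearing θ₂ = (initial bearing from the destination back to the start) + 180° = 246.90°
Δθ = θ₂ − θ₁ = -33.0°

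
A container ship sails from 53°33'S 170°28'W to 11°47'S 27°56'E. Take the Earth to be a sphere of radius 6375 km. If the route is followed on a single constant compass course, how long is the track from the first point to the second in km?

Δψ = ln[tan(π/4+φ₂/2)/tan(π/4+φ₁/2)] = +0.9038;  Δφ = +0.7290 rad,  Δλ = -2.8205 rad
q = Δφ/Δψ = 0.8066
d = R·√(Δφ² + q²Δλ²) = 6375·2.38888 = 15229 km

15229 km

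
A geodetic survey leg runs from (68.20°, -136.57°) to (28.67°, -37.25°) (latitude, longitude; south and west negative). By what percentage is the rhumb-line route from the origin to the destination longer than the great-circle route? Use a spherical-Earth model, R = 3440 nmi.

8.6%

Great circle: σ = 1.1672 rad → d_gc = Rσ = 4015.3 nmi
Rhumb: Δφ = -0.6899, Δλ = +1.7335, Δψ = -1.1246, q = Δφ/Δψ = 0.6135 → d_rh = R√(Δφ²+q²Δλ²) = 4360.7 nmi
Excess = (4360.7 − 4015.3) / 4015.3 = 345.4 / 4015.3 = 8.60% ≈ 8.6%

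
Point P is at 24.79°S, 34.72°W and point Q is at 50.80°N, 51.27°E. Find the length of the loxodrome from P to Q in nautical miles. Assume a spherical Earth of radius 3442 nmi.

6469 nmi

Rhumb course C = atan2(Δλ, Δψ) with Δψ = ln[tan(π/4+φ₂/2)/tan(π/4+φ₁/2)] = +1.4794, Δλ = +1.5008 → C = 45.41°
d = R·|Δφ| / |cos C| = 3442·1.31929 / 0.70201 = 6469 nmi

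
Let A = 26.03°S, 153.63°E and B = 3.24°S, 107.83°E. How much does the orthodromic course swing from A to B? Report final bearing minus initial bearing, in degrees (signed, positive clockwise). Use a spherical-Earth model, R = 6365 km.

+12.4°

Initial bearing θ₁ = atan2(sin Δλ cos φ₂, cos φ₁ sin φ₂ − sin φ₁ cos φ₂ cos Δλ) = 289.59°
Final bearing θ₂ = (initial bearing from the destination back to the start) + 180° = 302.01°
Δθ = θ₂ − θ₁ = +12.4°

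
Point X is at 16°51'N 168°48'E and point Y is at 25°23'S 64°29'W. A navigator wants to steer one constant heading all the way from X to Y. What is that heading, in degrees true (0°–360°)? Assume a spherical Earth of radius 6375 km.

108.9°

Δψ = ln[tan(π/4+φ₂/2)/tan(π/4+φ₁/2)] = -0.7567
Δλ = +2.2116 rad (taken the short way round)
course = atan2(Δλ, Δψ) = 108.89°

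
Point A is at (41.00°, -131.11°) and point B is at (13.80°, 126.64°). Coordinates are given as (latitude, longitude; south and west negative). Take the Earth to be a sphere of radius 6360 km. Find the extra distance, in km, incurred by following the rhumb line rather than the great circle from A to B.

Great circle: cos σ = sin φ₁ sin φ₂ + cos φ₁ cos φ₂ cos Δλ,  σ = 1.5698 rad → d_gc = 9984.0 km
Rhumb line: Δψ = -0.5426, q = Δφ/Δψ = 0.8748, d_rh = R√(Δφ²+q²Δλ²) = 10378.4 km
Excess = 10378.4 − 9984.0 = 394.4 ≈ 394 km

394 km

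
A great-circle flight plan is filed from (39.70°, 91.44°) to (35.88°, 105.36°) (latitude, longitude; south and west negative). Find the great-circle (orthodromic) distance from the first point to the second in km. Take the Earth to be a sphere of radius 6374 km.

Haversine: a = sin²(Δφ/2)+cos φ₁ cos φ₂ sin²(Δλ/2) = 0.01026;  σ = 2·atan2(√a,√(1−a))
σ = 11.630° → d = Rσ = 6374·0.20298 = 1294 km

1294 km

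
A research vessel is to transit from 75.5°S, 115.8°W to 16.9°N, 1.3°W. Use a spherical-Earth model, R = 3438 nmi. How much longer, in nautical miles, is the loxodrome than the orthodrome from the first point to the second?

Great circle: cos σ = sin φ₁ sin φ₂ + cos φ₁ cos φ₂ cos Δλ,  σ = 1.9614 rad → d_gc = 6743.5 nmi
Rhumb line: Δψ = +2.3612, q = Δφ/Δψ = 0.6830, d_rh = R√(Δφ²+q²Δλ²) = 7263.6 nmi
Excess = 7263.6 − 6743.5 = 520.1 ≈ 520 nmi

520 nmi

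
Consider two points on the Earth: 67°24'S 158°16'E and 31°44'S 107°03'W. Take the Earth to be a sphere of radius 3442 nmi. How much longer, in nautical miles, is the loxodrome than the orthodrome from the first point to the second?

297 nmi

Great circle: cos σ = sin φ₁ sin φ₂ + cos φ₁ cos φ₂ cos Δλ,  σ = 1.0940 rad → d_gc = 3765.7 nmi
Rhumb line: Δψ = +1.0258, q = Δφ/Δψ = 0.6069, d_rh = R√(Δφ²+q²Δλ²) = 4062.7 nmi
Excess = 4062.7 − 3765.7 = 297.0 ≈ 297 nmi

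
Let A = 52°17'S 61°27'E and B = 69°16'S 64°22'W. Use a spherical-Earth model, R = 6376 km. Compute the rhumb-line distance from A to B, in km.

Δψ = ln[tan(π/4+φ₂/2)/tan(π/4+φ₁/2)] = -0.6244;  Δφ = -0.2964 rad,  Δλ = -2.1959 rad
q = Δφ/Δψ = 0.4747
d = R·√(Δφ² + q²Δλ²) = 6376·1.08374 = 6910 km

6910 km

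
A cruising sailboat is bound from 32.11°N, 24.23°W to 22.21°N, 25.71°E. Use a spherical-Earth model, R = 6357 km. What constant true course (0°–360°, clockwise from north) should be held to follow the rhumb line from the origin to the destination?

Meridional parts: M(φ₁)=+0.5923, M(φ₂)=+0.3977 → ΔM = -0.1946;  Δλ = +0.8716 rad
tan C = Δλ / ΔM = -4.4797 → C = 102.58°

102.6°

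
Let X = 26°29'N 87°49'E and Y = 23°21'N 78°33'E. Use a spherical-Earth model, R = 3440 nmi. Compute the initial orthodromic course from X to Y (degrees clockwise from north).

N = sin Δλ·cos φ₂ = -0.1478;  D = cos φ₁ sin φ₂ − sin φ₁ cos φ₂ cos Δλ = -0.0493
initial course = atan2(N, D) = 251.55°

251.6°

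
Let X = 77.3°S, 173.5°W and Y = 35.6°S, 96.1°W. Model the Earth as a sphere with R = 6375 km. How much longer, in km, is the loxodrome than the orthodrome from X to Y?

333 km

Great circle: cos σ = sin φ₁ sin φ₂ + cos φ₁ cos φ₂ cos Δλ,  σ = 0.9187 rad → d_gc = 5856.5 km
Rhumb line: Δψ = +1.5300, q = Δφ/Δψ = 0.4757, d_rh = R√(Δφ²+q²Δλ²) = 6189.4 km
Excess = 6189.4 − 5856.5 = 332.9 ≈ 333 km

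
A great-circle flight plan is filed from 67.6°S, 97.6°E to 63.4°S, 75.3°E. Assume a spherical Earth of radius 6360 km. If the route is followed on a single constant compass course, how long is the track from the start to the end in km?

1125 km

Δψ = ln[tan(π/4+φ₂/2)/tan(π/4+φ₁/2)] = +0.1772;  Δφ = +0.0733 rad,  Δλ = -0.3892 rad
q = Δφ/Δψ = 0.4137
d = R·√(Δφ² + q²Δλ²) = 6360·0.17692 = 1125 km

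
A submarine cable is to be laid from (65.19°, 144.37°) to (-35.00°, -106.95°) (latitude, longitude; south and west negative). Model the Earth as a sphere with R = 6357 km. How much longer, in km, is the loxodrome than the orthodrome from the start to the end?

Great circle: cos σ = sin φ₁ sin φ₂ + cos φ₁ cos φ₂ cos Δλ,  σ = 2.2533 rad → d_gc = 14324.137 km
Rhumb line: Δψ = -2.1672, q = Δφ/Δψ = 0.8069, d_rh = R√(Δφ²+q²Δλ²) = 14772.643 km
Excess = 14772.643 − 14324.137 = 448.506 ≈ 449 km

449 km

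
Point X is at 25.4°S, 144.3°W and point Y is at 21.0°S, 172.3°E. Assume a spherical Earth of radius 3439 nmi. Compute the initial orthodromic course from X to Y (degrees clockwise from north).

267.1°

N = sin Δλ·cos φ₂ = -0.6415;  D = cos φ₁ sin φ₂ − sin φ₁ cos φ₂ cos Δλ = -0.0328
initial course = atan2(N, D) = 267.08°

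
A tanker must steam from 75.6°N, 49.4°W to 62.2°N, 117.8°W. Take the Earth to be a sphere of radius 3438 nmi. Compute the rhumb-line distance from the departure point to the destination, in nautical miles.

1638 nmi

Δψ = ln[tan(π/4+φ₂/2)/tan(π/4+φ₁/2)] = -0.6724;  Δφ = -0.2339 rad,  Δλ = -1.1938 rad
q = Δφ/Δψ = 0.3478
d = R·√(Δφ² + q²Δλ²) = 3438·0.47655 = 1638 nmi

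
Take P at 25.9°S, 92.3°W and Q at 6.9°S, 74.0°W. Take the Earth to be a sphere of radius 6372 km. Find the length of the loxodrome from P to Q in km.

2870 km

Δψ = ln[tan(π/4+φ₂/2)/tan(π/4+φ₁/2)] = +0.3476;  Δφ = +0.3316 rad,  Δλ = +0.3194 rad
q = Δφ/Δψ = 0.9541
d = R·√(Δφ² + q²Δλ²) = 6372·0.45038 = 2870 km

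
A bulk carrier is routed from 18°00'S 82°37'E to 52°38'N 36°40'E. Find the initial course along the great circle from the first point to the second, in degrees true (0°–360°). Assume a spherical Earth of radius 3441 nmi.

N = sin Δλ·cos φ₂ = -0.4362;  D = cos φ₁ sin φ₂ − sin φ₁ cos φ₂ cos Δλ = +0.8863
initial course = atan2(N, D) = 333.79°

333.8°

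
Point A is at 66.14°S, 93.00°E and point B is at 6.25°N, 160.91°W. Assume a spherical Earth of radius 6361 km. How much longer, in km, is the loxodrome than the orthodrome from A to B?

Great circle: cos σ = sin φ₁ sin φ₂ + cos φ₁ cos φ₂ cos Δλ,  σ = 1.7834 rad → d_gc = 11344.2 km
Rhumb line: Δψ = +1.6639, q = Δφ/Δψ = 0.7593, d_rh = R√(Δφ²+q²Δλ²) = 12024.1 km
Excess = 12024.1 − 11344.2 = 679.9 ≈ 680 km

680 km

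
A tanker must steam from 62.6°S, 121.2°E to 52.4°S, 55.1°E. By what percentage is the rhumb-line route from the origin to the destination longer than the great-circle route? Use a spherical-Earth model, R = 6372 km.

Great circle: σ = 0.6143 rad → d_gc = Rσ = 3914.4 km
Rhumb: Δφ = +0.1780, Δλ = -1.1537, Δψ = +0.3340, q = Δφ/Δψ = 0.5331 → d_rh = R√(Δφ²+q²Δλ²) = 4079.5 km
Excess = (4079.5 − 3914.4) / 3914.4 = 165.1 / 3914.4 = 4.22% ≈ 4.2%

4.2%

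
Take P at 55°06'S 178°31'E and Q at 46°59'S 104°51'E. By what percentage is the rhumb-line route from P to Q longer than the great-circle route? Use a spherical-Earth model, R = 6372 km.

4.6%

Great circle: σ = 0.7821 rad → d_gc = Rσ = 4983.6 km
Rhumb: Δφ = +0.1417, Δλ = -1.2857, Δψ = +0.2261, q = Δφ/Δψ = 0.6266 → d_rh = R√(Δφ²+q²Δλ²) = 5212.4 km
Excess = (5212.4 − 4983.6) / 4983.6 = 228.8 / 4983.6 = 4.59% ≈ 4.6%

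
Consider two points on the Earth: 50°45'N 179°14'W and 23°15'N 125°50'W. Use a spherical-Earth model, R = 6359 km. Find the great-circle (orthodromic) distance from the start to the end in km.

cos σ = sin φ₁ sin φ₂ + cos φ₁ cos φ₂ cos Δλ
      = sin(50.75°)sin(23.25°) + cos(50.75°)cos(23.25°)cos(53.40°) = 0.6523
σ = 49.286° → d = Rσ = 6359·0.86020 = 5470 km

5470 km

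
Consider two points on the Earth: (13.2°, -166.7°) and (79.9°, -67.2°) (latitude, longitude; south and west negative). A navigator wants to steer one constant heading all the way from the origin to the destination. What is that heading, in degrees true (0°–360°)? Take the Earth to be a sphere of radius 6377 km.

Δψ = ln[tan(π/4+φ₂/2)/tan(π/4+φ₁/2)] = +2.1938
Δλ = +1.7366 rad (taken the short way round)
course = atan2(Δλ, Δψ) = 38.37°

38.4°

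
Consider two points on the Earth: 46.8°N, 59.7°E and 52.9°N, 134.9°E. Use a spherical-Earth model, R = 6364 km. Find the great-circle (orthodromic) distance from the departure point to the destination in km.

5178 km

cos σ = sin φ₁ sin φ₂ + cos φ₁ cos φ₂ cos Δλ
      = sin(46.80°)sin(52.90°) + cos(46.80°)cos(52.90°)cos(75.20°) = 0.6869
σ = 46.615° → d = Rσ = 6364·0.81359 = 5178 km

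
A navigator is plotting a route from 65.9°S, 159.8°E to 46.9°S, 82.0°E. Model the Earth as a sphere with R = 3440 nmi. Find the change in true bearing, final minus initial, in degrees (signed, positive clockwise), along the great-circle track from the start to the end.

+68.5°

Initial bearing θ₁ = atan2(sin Δλ cos φ₂, cos φ₁ sin φ₂ − sin φ₁ cos φ₂ cos Δλ) = 256.01°
Final bearing θ₂ = (initial bearing from the destination back to the start) + 180° = 324.56°
Δθ = θ₂ − θ₁ = +68.5°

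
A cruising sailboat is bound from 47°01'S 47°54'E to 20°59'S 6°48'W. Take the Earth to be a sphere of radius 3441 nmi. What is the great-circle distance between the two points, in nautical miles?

3061 nmi

Haversine: a = sin²(Δφ/2)+cos φ₁ cos φ₂ sin²(Δλ/2) = 0.18509;  σ = 2·atan2(√a,√(1−a))
σ = 50.964° → d = Rσ = 3441·0.88948 = 3061 nmi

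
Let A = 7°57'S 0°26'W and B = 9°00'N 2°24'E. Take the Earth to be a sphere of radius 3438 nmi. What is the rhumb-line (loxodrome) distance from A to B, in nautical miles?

Rhumb course C = atan2(Δλ, Δψ) with Δψ = ln[tan(π/4+φ₂/2)/tan(π/4+φ₁/2)] = +0.2969, Δλ = +0.0495 → C = 9.46°
d = R·|Δφ| / |cos C| = 3438·0.29583 / 0.98641 = 1031 nmi

1031 nmi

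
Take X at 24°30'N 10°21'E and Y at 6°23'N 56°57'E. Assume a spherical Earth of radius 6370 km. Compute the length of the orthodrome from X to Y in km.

cos σ = sin φ₁ sin φ₂ + cos φ₁ cos φ₂ cos Δλ
      = sin(24.50°)sin(6.38°) + cos(24.50°)cos(6.38°)cos(46.60°) = 0.6675
σ = 48.129° → d = Rσ = 6370·0.84001 = 5351 km

5351 km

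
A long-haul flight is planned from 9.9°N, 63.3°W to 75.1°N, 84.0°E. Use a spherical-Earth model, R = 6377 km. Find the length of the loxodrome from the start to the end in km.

12377 km

Rhumb course C = atan2(Δλ, Δψ) with Δψ = ln[tan(π/4+φ₂/2)/tan(π/4+φ₁/2)] = +1.8607, Δλ = +2.5709 → C = 54.10°
d = R·|Δφ| / |cos C| = 6377·1.13795 / 0.58631 = 12377 km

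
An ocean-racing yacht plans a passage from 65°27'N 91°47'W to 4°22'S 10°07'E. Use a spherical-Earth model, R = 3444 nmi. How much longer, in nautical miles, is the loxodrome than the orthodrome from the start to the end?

327 nmi

Great circle: cos σ = sin φ₁ sin φ₂ + cos φ₁ cos φ₂ cos Δλ,  σ = 1.7261 rad → d_gc = 5944.7 nmi
Rhumb line: Δψ = -1.6015, q = Δφ/Δψ = 0.7609, d_rh = R√(Δφ²+q²Δλ²) = 6271.5 nmi
Excess = 6271.5 − 5944.7 = 326.8 ≈ 327 nmi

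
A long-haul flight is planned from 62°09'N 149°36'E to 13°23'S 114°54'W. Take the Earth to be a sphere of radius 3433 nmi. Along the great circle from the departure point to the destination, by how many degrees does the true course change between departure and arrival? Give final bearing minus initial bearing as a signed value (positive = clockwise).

+59.8°

At departure: θ₁ = atan2(sin Δλ cos φ₂, cos φ₁ sin φ₂ − sin φ₁ cos φ₂ cos Δλ) = 91.52°
At arrival: θ₂ = atan2(sin Δλ cos φ₁, −cos φ₂ sin φ₁ + sin φ₂ cos φ₁ cos Δλ) = 151.31°
Δθ = θ₂ − θ₁ = +59.8°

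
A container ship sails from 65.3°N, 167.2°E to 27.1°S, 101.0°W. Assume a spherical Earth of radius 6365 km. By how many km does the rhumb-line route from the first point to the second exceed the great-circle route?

Great circle: cos σ = sin φ₁ sin φ₂ + cos φ₁ cos φ₂ cos Δλ,  σ = 2.0104 rad → d_gc = 12796.0 km
Rhumb line: Δψ = -2.0106, q = Δφ/Δψ = 0.8021, d_rh = R√(Δφ²+q²Δλ²) = 13125.3 km
Excess = 13125.3 − 12796.0 = 329.3 ≈ 329 km

329 km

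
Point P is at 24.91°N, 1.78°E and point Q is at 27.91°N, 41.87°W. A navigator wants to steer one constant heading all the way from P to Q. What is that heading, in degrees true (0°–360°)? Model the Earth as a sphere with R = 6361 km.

274.4°

Δψ = ln[tan(π/4+φ₂/2)/tan(π/4+φ₁/2)] = +0.0585
Δλ = -0.7618 rad (taken the short way round)
course = atan2(Δλ, Δψ) = 274.39°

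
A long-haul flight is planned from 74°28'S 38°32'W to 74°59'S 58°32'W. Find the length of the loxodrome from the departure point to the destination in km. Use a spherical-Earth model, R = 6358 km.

587 km

Rhumb course C = atan2(Δλ, Δψ) with Δψ = ln[tan(π/4+φ₂/2)/tan(π/4+φ₁/2)] = -0.0342, Δλ = -0.3491 → C = 264.40°
d = R·|Δφ| / |cos C| = 6358·0.00902 / 0.09760 = 587 km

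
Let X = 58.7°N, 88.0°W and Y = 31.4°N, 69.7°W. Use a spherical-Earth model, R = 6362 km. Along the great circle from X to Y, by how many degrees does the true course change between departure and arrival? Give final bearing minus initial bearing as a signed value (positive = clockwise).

At departure: θ₁ = atan2(sin Δλ cos φ₂, cos φ₁ sin φ₂ − sin φ₁ cos φ₂ cos Δλ) = 147.57°
At arrival: θ₂ = atan2(sin Δλ cos φ₁, −cos φ₂ sin φ₁ + sin φ₂ cos φ₁ cos Δλ) = 160.95°
Δθ = θ₂ − θ₁ = +13.4°

+13.4°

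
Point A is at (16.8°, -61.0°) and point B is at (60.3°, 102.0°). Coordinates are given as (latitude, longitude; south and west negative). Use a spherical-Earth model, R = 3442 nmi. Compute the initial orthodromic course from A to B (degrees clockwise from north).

N = sin Δλ·cos φ₂ = +0.1449;  D = cos φ₁ sin φ₂ − sin φ₁ cos φ₂ cos Δλ = +0.9685
initial course = atan2(N, D) = 8.51°

8.5°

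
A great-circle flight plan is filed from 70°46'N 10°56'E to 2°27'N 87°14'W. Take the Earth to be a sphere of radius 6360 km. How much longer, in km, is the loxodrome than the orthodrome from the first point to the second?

Great circle: cos σ = sin φ₁ sin φ₂ + cos φ₁ cos φ₂ cos Δλ,  σ = 1.5772 rad → d_gc = 10030.9 km
Rhumb line: Δψ = -1.7325, q = Δφ/Δψ = 0.6882, d_rh = R√(Δφ²+q²Δλ²) = 10665.3 km
Excess = 10665.3 − 10030.9 = 634.4 ≈ 634 km

634 km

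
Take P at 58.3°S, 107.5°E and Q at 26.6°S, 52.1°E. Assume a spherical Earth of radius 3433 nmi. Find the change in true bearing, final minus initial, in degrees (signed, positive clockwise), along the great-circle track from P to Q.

+40.4°

At departure: θ₁ = atan2(sin Δλ cos φ₂, cos φ₁ sin φ₂ − sin φ₁ cos φ₂ cos Δλ) = 284.96°
At arrival: θ₂ = atan2(sin Δλ cos φ₁, −cos φ₂ sin φ₁ + sin φ₂ cos φ₁ cos Δλ) = 325.41°
Δθ = θ₂ − θ₁ = +40.4°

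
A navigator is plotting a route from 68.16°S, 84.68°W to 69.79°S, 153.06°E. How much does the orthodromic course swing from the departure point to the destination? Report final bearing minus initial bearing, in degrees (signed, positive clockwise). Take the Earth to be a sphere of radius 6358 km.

+118.9°

At departure: θ₁ = atan2(sin Δλ cos φ₂, cos φ₁ sin φ₂ − sin φ₁ cos φ₂ cos Δλ) = 209.31°
At arrival: θ₂ = atan2(sin Δλ cos φ₁, −cos φ₂ sin φ₁ + sin φ₂ cos φ₁ cos Δλ) = 328.18°
Δθ = θ₂ − θ₁ = +118.9°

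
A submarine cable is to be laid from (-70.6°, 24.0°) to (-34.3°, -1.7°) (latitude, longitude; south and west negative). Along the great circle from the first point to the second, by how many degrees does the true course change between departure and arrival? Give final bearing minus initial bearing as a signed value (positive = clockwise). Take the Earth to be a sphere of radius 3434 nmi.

Initial bearing θ₁ = atan2(sin Δλ cos φ₂, cos φ₁ sin φ₂ − sin φ₁ cos φ₂ cos Δλ) = 325.17°
Final bearing θ₂ = (initial bearing from the destination back to the start) + 180° = 346.72°
Δθ = θ₂ − θ₁ = +21.6°

+21.6°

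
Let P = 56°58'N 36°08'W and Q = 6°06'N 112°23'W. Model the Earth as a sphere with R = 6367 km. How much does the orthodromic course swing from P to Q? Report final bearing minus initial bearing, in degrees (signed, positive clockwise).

-48.9°

Initial bearing θ₁ = atan2(sin Δλ cos φ₂, cos φ₁ sin φ₂ − sin φ₁ cos φ₂ cos Δλ) = 261.74°
Final bearing θ₂ = (initial bearing from the destination back to the start) + 180° = 212.86°
Δθ = θ₂ − θ₁ = -48.9°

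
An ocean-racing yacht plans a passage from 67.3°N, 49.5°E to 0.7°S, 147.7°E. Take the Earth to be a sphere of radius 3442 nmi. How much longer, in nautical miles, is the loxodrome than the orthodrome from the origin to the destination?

Great circle: cos σ = sin φ₁ sin φ₂ + cos φ₁ cos φ₂ cos Δλ,  σ = 1.6372 rad → d_gc = 5635.1 nmi
Rhumb line: Δψ = -1.6180, q = Δφ/Δψ = 0.7335, d_rh = R√(Δφ²+q²Δλ²) = 5950.8 nmi
Excess = 5950.8 − 5635.1 = 315.7 ≈ 316 nmi

316 nmi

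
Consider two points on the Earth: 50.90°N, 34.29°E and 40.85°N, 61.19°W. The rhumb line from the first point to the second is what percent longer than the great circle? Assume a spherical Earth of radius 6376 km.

7.2%

Great circle: σ = 1.0905 rad → d_gc = Rσ = 6953.1 km
Rhumb: Δφ = -0.1754, Δλ = -1.6664, Δψ = -0.2530, q = Δφ/Δψ = 0.6934 → d_rh = R√(Δφ²+q²Δλ²) = 7452.2 km
Excess = (7452.2 − 6953.1) / 6953.1 = 499.1 / 6953.1 = 7.18% ≈ 7.2%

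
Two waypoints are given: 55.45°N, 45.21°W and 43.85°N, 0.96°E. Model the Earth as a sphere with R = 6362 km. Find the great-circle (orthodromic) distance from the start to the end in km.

Haversine: a = sin²(Δφ/2)+cos φ₁ cos φ₂ sin²(Δλ/2) = 0.07309;  σ = 2·atan2(√a,√(1−a))
σ = 31.370° → d = Rσ = 6362·0.54752 = 3483 km

3483 km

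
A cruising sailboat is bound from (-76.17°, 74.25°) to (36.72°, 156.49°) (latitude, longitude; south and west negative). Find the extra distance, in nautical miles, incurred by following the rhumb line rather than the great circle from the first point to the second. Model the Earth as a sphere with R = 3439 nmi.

190 nmi

Great circle: cos σ = sin φ₁ sin φ₂ + cos φ₁ cos φ₂ cos Δλ,  σ = 2.1588 rad → d_gc = 7424.11 nmi
Rhumb line: Δψ = +2.7995, q = Δφ/Δψ = 0.7038, d_rh = R√(Δφ²+q²Δλ²) = 7614.56 nmi
Excess = 7614.56 − 7424.11 = 190.45 ≈ 190 nmi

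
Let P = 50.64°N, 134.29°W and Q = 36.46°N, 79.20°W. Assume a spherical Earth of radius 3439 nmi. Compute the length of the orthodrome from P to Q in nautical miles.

2478 nmi

Haversine: a = sin²(Δφ/2)+cos φ₁ cos φ₂ sin²(Δλ/2) = 0.12431;  σ = 2·atan2(√a,√(1−a))
σ = 41.291° → d = Rσ = 3439·0.72066 = 2478 nmi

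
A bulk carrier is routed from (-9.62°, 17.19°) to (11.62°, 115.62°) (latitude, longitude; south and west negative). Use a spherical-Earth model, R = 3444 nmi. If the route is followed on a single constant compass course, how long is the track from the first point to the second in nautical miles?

6019 nmi

Rhumb course C = atan2(Δλ, Δψ) with Δψ = ln[tan(π/4+φ₂/2)/tan(π/4+φ₁/2)] = +0.3729, Δλ = +1.7179 → C = 77.75°
d = R·|Δφ| / |cos C| = 3444·0.37071 / 0.21213 = 6019 nmi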